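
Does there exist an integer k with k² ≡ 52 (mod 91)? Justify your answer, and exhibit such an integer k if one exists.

No, no such integer exists.

Work modulo the divisor 7 of 91. If k² ≡ 52 (mod 91) then k² ≡ 3 (mod 7).
Squares mod 7 repeat after k = 3 (as (−k)² = k²); for k = 0..3 they are 0, 1, 4, 2.
The set of squares mod 7 is therefore {0, 1, 2, 4}, which does not contain 3.
Therefore k² ≡ 52 (mod 91) has no solution.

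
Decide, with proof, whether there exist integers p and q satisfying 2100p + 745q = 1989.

No, no such integers exist.

Both 2100 and 745 are divisible by gcd(2100, 745) = 5, hence so is any combination 2100p + 745q.
However 1989 leaves remainder 4 on division by 5.
Hence no integers p, q satisfy the equation.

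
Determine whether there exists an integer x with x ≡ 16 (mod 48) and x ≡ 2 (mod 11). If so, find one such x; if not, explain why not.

gcd(48, 11) = 1, so the Chinese Remainder Theorem guarantees exactly one residue class mod 528 satisfying both.
Any solution of the first congruence is x = 16 + 48t; substituting into the second, 48t ≡ 2 − 16 ≡ 8 (mod 11).
48 ≡ 4 (mod 11), so this reads 4t ≡ 8 (mod 11). Note 4·3 = 12 ≡ 1 (mod 11) (as 12 − 1 = 1·11), so 4⁻¹ ≡ 3.
Multiplying by 3: t ≡ 3·8 = 24 ≡ 2 (mod 11).
With t = 2: x = 16 + 48·2 = 112.
Check: 112 mod 48 = 16, 112 mod 11 = 2. ✓

x = 112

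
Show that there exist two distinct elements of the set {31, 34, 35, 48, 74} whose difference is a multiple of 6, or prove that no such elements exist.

Reduce each element modulo 6: 31↦1, 34↦4, 35↦5, 48↦0, 74↦2.
All 5 residues are distinct, so no two elements differ by a multiple of 6.

No such pair exists.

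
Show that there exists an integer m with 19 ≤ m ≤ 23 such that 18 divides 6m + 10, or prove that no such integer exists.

For m = 19, 20, …, 23 the values of 6m + 10 modulo 18 are 16, 4, 10, 16, 4 respectively.
None is 0, so 18 never divides 6m + 10 on this range.

There is no such integer m in that range.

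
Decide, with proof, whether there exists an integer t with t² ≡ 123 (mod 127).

There is no such integer.

Apply Euler's criterion with the prime 127: 123 is a quadratic residue iff 123^63 ≡ 1 (mod 127), and a non-residue iff it is ≡ −1.
Repeated squaring mod 127: 123^2 = 15129 ≡ 16; 123^4 ≡ 16² = 256 ≡ 2; 123^8 ≡ 2² = 4 ≡ 4; 123^16 ≡ 4² = 16 ≡ 16; 123^32 ≡ 16² = 256 ≡ 2.
Since 63 = 32 + 16 + 8 + 4 + 2 + 1, 123^63 ≡ 2 · 16 · 4 · 2 · 16 · 123; multiplying out mod 127: 2·16 = 32 ≡ 32, then 32·4 = 128 ≡ 1, then 1·2 = 2 ≡ 2, then 2·16 = 32 ≡ 32, then 32·123 = 3936 ≡ 126. Thus 123^63 ≡ 126 ≡ −1 (mod 127).
By Euler's criterion 123 is a quadratic non-residue mod 127: no t satisfies t² ≡ 123 (mod 127).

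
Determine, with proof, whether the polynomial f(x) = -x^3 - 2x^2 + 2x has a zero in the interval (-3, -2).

Such a root exists.

f(-3) = 3 and f(-2) = -4, which have opposite signs.
As a polynomial, f is continuous on every closed interval.
By the Intermediate Value Theorem f must vanish at some point of (-3, -2).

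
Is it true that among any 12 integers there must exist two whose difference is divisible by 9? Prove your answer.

Yes.

Each integer lies in one of the 9 residue classes modulo 9.
With 12 integers and only 9 classes, the pigeonhole principle forces two of them, say a and b, into the same class.
Equal remainders mean a − b ≡ 0 (mod 9), so 9 divides their difference.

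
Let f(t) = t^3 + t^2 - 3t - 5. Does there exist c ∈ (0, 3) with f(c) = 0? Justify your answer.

f(0) = -5 and f(3) = 22, which have opposite signs.
f is continuous everywhere (it is a polynomial), in particular on [0, 3].
The Intermediate Value Theorem then guarantees some c ∈ (0, 3) with f(c) = 0.

Yes, such a c exists.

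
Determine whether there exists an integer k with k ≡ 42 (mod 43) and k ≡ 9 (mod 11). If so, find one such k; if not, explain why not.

The moduli 43 and 11 are coprime, so by the Chinese Remainder Theorem a unique solution modulo 473 exists.
Any solution of the first congruence is k = 42 + 43t; substituting into the second, 43t ≡ 9 − 42 ≡ 0 (mod 11).
43 ≡ 10 (mod 11), so this reads 10t ≡ 0 (mod 11). t = 0 satisfies this.
Taking t = 0 gives k = 42 + 43·0 = 42.
Indeed 42 ≡ 42 (mod 43) and 42 ≡ 9 (mod 11).

k = 42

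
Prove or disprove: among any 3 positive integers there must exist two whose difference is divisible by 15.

Take the 3 consecutive integers 67, 68, 69: their residues mod 15 are all distinct because 3 ≤ 15.
Any two of them differ by at most 2 < 15 and by at least 1, so no difference is a multiple of 15.

No, the set {67, 68, 69} is a counterexample.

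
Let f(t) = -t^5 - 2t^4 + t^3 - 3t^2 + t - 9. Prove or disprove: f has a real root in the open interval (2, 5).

The endpoint values f(2) = -75 and f(5) = -4329 are both negative. Claim: f(t) < 0 for every t in (2, 5).
Shift to the endpoint 2: with t = 2 + u (0 < u < 3), one computes f(2 + u) = -u^5 - 12u^4 - 55u^3 - 125u^2 - 143u - 75.
The nonzero coefficients here are all negative, so for u > 0 every term is negative (or zero), and the constant term -75 is strictly negative.
Therefore f(t) < 0 throughout (2, 5), and f has no zero there.

No such root exists.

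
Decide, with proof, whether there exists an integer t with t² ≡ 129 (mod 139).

Take t = 95. Then 95² = 9025 = 64·139 + 129, so 95² ≡ 129 (mod 139).

t = 95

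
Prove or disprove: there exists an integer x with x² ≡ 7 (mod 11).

Since (11 − x)² ≡ x² (mod 11), it suffices to square x = 0, 1, …, 5: the residues are 0, 1, 4, 9, 5, 3.
So the quadratic residues mod 11 are {0, 1, 3, 4, 5, 9}, and 7 is not among them.
Therefore x² ≡ 7 (mod 11) has no solution.

No, no such integer exists.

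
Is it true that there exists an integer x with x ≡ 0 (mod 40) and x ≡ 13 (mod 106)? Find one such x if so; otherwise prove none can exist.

There is no such integer.

gcd(40, 106) = 2. If x ≡ 0 (mod 40) and x ≡ 13 (mod 106), then x ≡ 0 (mod 2) and x ≡ 13 (mod 2).
But 0 mod 2 = 0 while 13 mod 2 = 1, a contradiction.
So no integer satisfies both congruences.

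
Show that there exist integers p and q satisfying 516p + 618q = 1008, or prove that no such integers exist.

gcd(516, 618) = 6, and 6 divides 1008, so integer solutions exist.
Dividing through by 6 reduces the equation to 86p + 103q = 168.
Run the Euclidean algorithm on 103 and 86: 103 = 1·86 + 17, 86 = 5·17 + 1, 17 = 17·1 + 0.
Unwinding: 1 = 86 − 5·17 = 86 − 5·(103 − 1·86) = −5·103 + 6·86, i.e. 86·6 + 103·(-5) = 1.
Scaling by 168 gives the particular solution (p, q) = (1008, -840).
The general solution is p = 1008 + 103k, q = -840 − 86k; taking k = -9 gives the smaller pair p = 81, q = -66.
Indeed 516·81 + 618·(-66) = 41796 − 40788 = 1008.

p = 81, q = -66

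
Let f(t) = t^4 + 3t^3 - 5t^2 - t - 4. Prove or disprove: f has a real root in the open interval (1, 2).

f(1) = -6 and f(2) = 14, which have opposite signs.
As a polynomial, f is continuous on every closed interval.
By the Intermediate Value Theorem f must vanish at some point of (1, 2).

Such a root exists.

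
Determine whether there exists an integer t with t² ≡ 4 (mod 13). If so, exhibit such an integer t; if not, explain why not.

t = 11 works: 11² = 121, and 121 − 4 = 117 = 9·13.

t = 11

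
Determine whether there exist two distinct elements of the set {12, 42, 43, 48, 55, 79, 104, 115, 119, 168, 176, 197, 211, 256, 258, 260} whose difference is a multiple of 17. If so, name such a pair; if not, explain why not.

Residues mod 17: 12↦12, 42↦8, 43↦9, 48↦14, 55↦4, 79↦11, 104↦2, 115↦13, 119↦0, 168↦15, 176↦6, 197↦10, 211↦7, 256↦1, 258↦3, 260↦5.
No residue repeats among the 16 elements, so no pair has difference ≡ 0 (mod 17).

No, no such pair exists.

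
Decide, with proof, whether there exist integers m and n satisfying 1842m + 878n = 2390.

m = 38, n = -77

Every value of 1842m + 878n is a multiple of gcd(1842, 878) = 2; since 2 ∣ 2390, solutions exist.
Dividing through by 2 reduces the equation to 921m + 439n = 1195.
Euclidean algorithm: 921 = 2·439 + 43, 439 = 10·43 + 9, 43 = 4·9 + 7, 9 = 1·7 + 2, 7 = 3·2 + 1, 2 = 2·1 + 0.
Working back up the chain: 1 = 7 − 3·2 = 7 − 3·(9 − 1·7) = −3·9 + 4·7 = −3·9 + 4·(43 − 4·9) = 4·43 − 19·9 = 4·43 − 19·(439 − 10·43) = −19·439 + 194·43 = −19·439 + 194·(921 − 2·439) = 194·921 − 407·439. So 921·194 + 439·(-407) = 1.
Scaling by 1195 gives the particular solution (m, n) = (231830, -486365).
Subtracting 528·439 from m and adding 528·921 to n gives the tidier solution (38, -77).
Indeed 1842·38 + 878·(-77) = 69996 − 67606 = 2390.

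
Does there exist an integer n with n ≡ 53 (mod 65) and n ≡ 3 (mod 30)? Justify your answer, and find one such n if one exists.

Here gcd(65, 30) = 5, and both 53 and 3 leave remainder 3 mod 5, so the system is consistent.
The integers ≡ 53 (mod 65) are 53, 118, 183, …; their remainders mod 30 are 23, 28, 3, so n = 183 is the first that is ≡ 3 (mod 30).
Verify: 183 = 2·65 + 53 and 183 = 6·30 + 3. ✓

n = 183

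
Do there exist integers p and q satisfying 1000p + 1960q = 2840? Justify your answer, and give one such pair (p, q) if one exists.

Every value of 1000p + 1960q is a multiple of gcd(1000, 1960) = 40; since 40 ∣ 2840, solutions exist.
Dividing through by 40 reduces the equation to 25p + 49q = 71.
Dividing repeatedly: 49 = 1·25 + 24, 25 = 1·24 + 1, 24 = 24·1 + 0.
Working back up the chain: 1 = 25 − 1·24 = 25 − (49 − 1·25) = −49 + 2·25. So 25·2 + 49·(-1) = 1.
Times 71: 25·142 + 49·(-71) = 71, so (142, -71) solves it.
Shifting by a multiple of (49, −25) keeps it a solution: p = 142 − 2·49 = 44, q = -71 + 2·25 = -21.
Check: 1000·44 + 1960·(-21) = 44000 − 41160 = 2840. ✓

p = 44, q = -21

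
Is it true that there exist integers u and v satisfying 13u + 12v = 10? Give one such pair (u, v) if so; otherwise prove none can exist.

13 and 12 are coprime, so 13u + 12v ranges over all of ℤ.
Euclidean algorithm: 13 = 1·12 + 1, 12 = 12·1 + 0.
Unwinding: 1 = 13 − 1·12, i.e. 13·1 + 12·(-1) = 1.
Scaling by 10 gives the particular solution (u, v) = (10, -10).
Indeed 13·10 + 12·(-10) = 130 − 120 = 10.

u = 10, v = -10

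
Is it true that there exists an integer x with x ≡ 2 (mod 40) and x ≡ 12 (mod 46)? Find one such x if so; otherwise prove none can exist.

gcd(40, 46) = 2. A simultaneous solution exists iff 2 ≡ 12 (mod 2); here 2 mod 2 = 0 = 12 mod 2, so it does.
Step through x = 2, 2 + 40, 2 + 2·40, …: the values 2, 42, 82, 122, 162, 202, 242 reduce mod 46 to 2, 42, 36, 30, 24, 18, 12. The value 242 hits 12.
Verify: 242 = 6·40 + 2 and 242 = 5·46 + 12. ✓

x = 242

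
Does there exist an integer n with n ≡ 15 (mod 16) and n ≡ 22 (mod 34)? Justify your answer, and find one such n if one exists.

No such integer exists.

Reduce both congruences modulo 2, which divides 16 and 34: they say n ≡ 15 (mod 2) and n ≡ 22 (mod 2).
However 15 ≡ 1 and 22 ≡ 0 (mod 2), and 1 ≠ 0.
Therefore no such n exists.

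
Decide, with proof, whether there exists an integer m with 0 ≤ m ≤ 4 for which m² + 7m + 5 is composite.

At m = 3: 3² + 7·3 + 5 = 35 = 5·7, which is composite.

m = 3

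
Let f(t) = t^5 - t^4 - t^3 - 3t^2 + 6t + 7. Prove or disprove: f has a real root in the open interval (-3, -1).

The endpoint values f(-3) = -335 and f(-1) = -3 are both negative. Claim: f(t) < 0 for every t in (-3, -1).
Shift to the endpoint -1: with t = -1 − u (0 < u < 2), one computes f(-1 − u) = -u^5 - 6u^4 - 13u^3 - 16u^2 - 18u - 3.
All 6 nonzero coefficients of this polynomial in u are negative; hence for u > 0 the value is a sum of negative terms (the constant -3 among them).
Therefore f(t) < 0 throughout (-3, -1), and f has no zero there.

No such root exists.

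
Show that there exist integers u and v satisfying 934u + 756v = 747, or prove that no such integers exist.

There are no such integers.

gcd(934, 756) = 2, so every integer of the form 934u + 756v is a multiple of 2.
However 747 leaves remainder 1 on division by 2.
Hence no integers u, v satisfy the equation.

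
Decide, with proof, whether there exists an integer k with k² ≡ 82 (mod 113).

k = 67 works: 67² = 4489, and 4489 − 82 = 4407 = 39·113.

k = 67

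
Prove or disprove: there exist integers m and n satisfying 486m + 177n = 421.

There are no such integers.

gcd(486, 177) = 3, so every integer of the form 486m + 177n is a multiple of 3.
But 421 = 3·140 + 1, so 3 ∤ 421.
Hence no integers m, n satisfy the equation.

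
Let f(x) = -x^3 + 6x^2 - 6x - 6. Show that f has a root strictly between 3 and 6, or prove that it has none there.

Such a root exists.

f(3) = 3 and f(6) = -42, which have opposite signs.
Since f is a polynomial it is continuous on [3, 6].
By the Intermediate Value Theorem, f takes the value 0 somewhere in the open interval.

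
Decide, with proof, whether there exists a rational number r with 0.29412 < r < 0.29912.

r = 8/27

Look for a denominator N such that an integer falls strictly between N·0.29412 and N·0.29912. N = 27 works: 27·0.29412 = 7.94124 < 8 < 8.07624 = 27·0.29912.
So r = 8/27 works: it is a ratio of integers, and dividing 27·0.29412 < 8 < 27·0.29912 through by 27 gives 0.29412 < 8/27 < 0.29912.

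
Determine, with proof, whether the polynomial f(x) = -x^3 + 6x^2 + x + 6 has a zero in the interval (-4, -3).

The endpoint values f(-4) = 162 and f(-3) = 84 are both positive. Claim: f(x) > 0 for every x in (-4, -3).
Substitute x = -3 − u, where 0 < u < 1 on the interval. Expanding, f(-3 − u) = u^3 + 15u^2 + 62u + 84.
All 4 nonzero coefficients of this polynomial in u are positive; hence for u > 0 the value is a sum of positive terms (the constant 84 among them).
So f is strictly positive on (-4, -3); no root exists in the interval.

No.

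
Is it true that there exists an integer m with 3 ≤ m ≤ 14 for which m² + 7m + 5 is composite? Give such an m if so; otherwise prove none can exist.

m = 4

At m = 4: 4² + 7·4 + 5 = 49 = 7·7, which is composite.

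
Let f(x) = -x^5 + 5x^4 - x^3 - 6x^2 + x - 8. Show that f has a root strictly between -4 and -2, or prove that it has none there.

f(-4) = 2260 and f(-2) = 86, both positive, so a sign-change argument is unavailable; we show f keeps this sign on the whole interval.
Substitute x = -2 − u, where 0 < u < 2 on the interval. Expanding, f(-2 − u) = u^5 + 15u^4 + 81u^3 + 200u^2 + 227u + 86.
All 6 nonzero coefficients of this polynomial in u are positive; hence for u > 0 the value is a sum of positive terms (the constant 86 among them).
So f is strictly positive on (-4, -2); no root exists in the interval.

No.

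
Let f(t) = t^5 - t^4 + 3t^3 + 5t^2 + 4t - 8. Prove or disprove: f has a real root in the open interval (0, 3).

f(0) = -8 and f(3) = 292, which have opposite signs.
f is continuous everywhere (it is a polynomial), in particular on [0, 3].
By the Intermediate Value Theorem, f takes the value 0 somewhere in the open interval.

Such a root exists.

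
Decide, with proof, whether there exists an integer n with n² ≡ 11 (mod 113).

n = 24 works: 24² = 576, and 576 − 11 = 565 = 5·113.

n = 24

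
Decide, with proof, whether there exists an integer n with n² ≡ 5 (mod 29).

n = 11 works: 11² = 121, and 121 − 5 = 116 = 4·29.

n = 11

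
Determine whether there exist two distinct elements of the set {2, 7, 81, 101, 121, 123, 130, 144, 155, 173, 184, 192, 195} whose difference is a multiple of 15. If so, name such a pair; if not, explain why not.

Two integers differ by a multiple of 15 exactly when they have the same residue mod 15. The residues are 2↦2, 7↦7, 81↦6, 101↦11, 121↦1, 123↦3, 130↦10, 144↦9, 155↦5, 173↦8, 184↦4, 192↦12, 195↦0.
All 13 residues are distinct, so no two elements differ by a multiple of 15.

No such pair exists.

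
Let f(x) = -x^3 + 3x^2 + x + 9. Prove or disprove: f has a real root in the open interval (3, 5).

Such a root exists.

f(3) = 12 and f(5) = -36, which have opposite signs.
f is continuous everywhere (it is a polynomial), in particular on [3, 5].
By the Intermediate Value Theorem f must vanish at some point of (3, 5).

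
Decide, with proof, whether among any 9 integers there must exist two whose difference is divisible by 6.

Each integer lies in one of the 6 residue classes modulo 6.
With 9 integers and only 6 classes, the pigeonhole principle forces two of them, say a and b, into the same class.
Their difference a − b is then a multiple of 6.

True.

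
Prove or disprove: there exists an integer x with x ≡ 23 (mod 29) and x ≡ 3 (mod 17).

x = 139

The moduli 29 and 17 are coprime, so by the Chinese Remainder Theorem a unique solution modulo 493 exists.
Any solution of the first congruence is x = 23 + 29t; substituting into the second, 29t ≡ 3 − 23 ≡ 14 (mod 17).
29 ≡ 12 (mod 17), so this reads 12t ≡ 14 (mod 17). Note 12·10 = 120 ≡ 1 (mod 17) (as 120 − 1 = 7·17), so 12⁻¹ ≡ 10.
Therefore t ≡ 10·14 = 140 ≡ 4 (mod 17).
With t = 4: x = 23 + 29·4 = 139.
Check: 139 mod 29 = 23, 139 mod 17 = 3. ✓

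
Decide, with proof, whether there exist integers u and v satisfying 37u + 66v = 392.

37 and 66 are coprime, so 37u + 66v ranges over all of ℤ.
Run the Euclidean algorithm on 66 and 37: 66 = 1·37 + 29, 37 = 1·29 + 8, 29 = 3·8 + 5, 8 = 1·5 + 3, 5 = 1·3 + 2, 3 = 1·2 + 1, 2 = 2·1 + 0.
Unwinding: 1 = 3 − 1·2 = 3 − (5 − 1·3) = −5 + 2·3 = −5 + 2·(8 − 1·5) = 2·8 − 3·5 = 2·8 − 3·(29 − 3·8) = −3·29 + 11·8 = −3·29 + 11·(37 − 1·29) = 11·37 − 14·29 = 11·37 − 14·(66 − 1·37) = −14·66 + 25·37, i.e. 37·25 + 66·(-14) = 1.
Scaling by 392 gives the particular solution (u, v) = (9800, -5488).
The general solution is u = 9800 + 66k, v = -5488 − 37k; taking k = -148 gives the smaller pair u = 32, v = -12.
Check: 37·32 + 66·(-12) = 1184 − 792 = 392. ✓

u = 32, v = -12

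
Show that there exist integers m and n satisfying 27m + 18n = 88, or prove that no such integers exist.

There are no such integers.

gcd(27, 18) = 9, so every integer of the form 27m + 18n is a multiple of 9.
But 88 = 9·9 + 7, so 9 ∤ 88.
So the equation is unsolvable over ℤ.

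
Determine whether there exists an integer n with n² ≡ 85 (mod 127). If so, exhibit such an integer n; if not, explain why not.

127 is prime, so by Euler's criterion 85 is a square mod 127 iff 85^((127−1)/2) = 85^63 ≡ 1 (mod 127).
Squaring successively (mod 127): 85^2 = 7225 ≡ 113; 85^4 ≡ 113² = 12769 ≡ 69; 85^8 ≡ 69² = 4761 ≡ 62; 85^16 ≡ 62² = 3844 ≡ 34; 85^32 ≡ 34² = 1156 ≡ 13.
Since 63 = 32 + 16 + 8 + 4 + 2 + 1, 85^63 ≡ 13 · 34 · 62 · 69 · 113 · 85; multiplying out mod 127: 13·34 = 442 ≡ 61, then 61·62 = 3782 ≡ 99, then 99·69 = 6831 ≡ 100, then 100·113 = 11300 ≡ 124, then 124·85 = 10540 ≡ 126. Thus 85^63 ≡ 126 ≡ −1 (mod 127).
The value −1 means 85 is a non-residue modulo 127, so n² ≡ 85 (mod 127) is impossible.

There is no such integer.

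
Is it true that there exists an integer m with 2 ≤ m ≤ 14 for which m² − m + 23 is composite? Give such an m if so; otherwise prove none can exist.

m = 7

At m = 7: 7² − 7 + 23 = 65 = 5·13, which is composite.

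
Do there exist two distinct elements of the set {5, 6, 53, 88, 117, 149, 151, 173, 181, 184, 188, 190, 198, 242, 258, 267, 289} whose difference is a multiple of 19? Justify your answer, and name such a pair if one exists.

Residues mod 19: 5↦5, 6↦6, 53↦15, 88↦12, 117↦3, 149↦16, 151↦18, 173↦2, 181↦10, 184↦13, 188↦17, 190↦0, 198↦8, 242↦14, 258↦11, 267↦1, 289↦4.
No residue repeats among the 17 elements, so no pair has difference ≡ 0 (mod 19).

No, no such pair exists.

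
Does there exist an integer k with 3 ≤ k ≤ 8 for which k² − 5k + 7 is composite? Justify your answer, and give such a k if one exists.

At k = 7: 7² − 5·7 + 7 = 21 = 3·7, which is composite.

k = 7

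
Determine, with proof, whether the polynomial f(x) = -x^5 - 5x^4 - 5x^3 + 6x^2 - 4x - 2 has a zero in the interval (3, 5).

f has no root in that interval.

f(3) = -743 and f(5) = -6747, both negative, so a sign-change argument is unavailable; we show f keeps this sign on the whole interval.
Substitute x = 3 + u, where 0 < u < 2 on the interval. Expanding, f(3 + u) = -u^5 - 20u^4 - 155u^3 - 579u^2 - 1048u - 743.
All 6 nonzero coefficients of this polynomial in u are negative; hence for u > 0 the value is a sum of negative terms (the constant -743 among them).
Therefore f(x) < 0 throughout (3, 5), and f has no zero there.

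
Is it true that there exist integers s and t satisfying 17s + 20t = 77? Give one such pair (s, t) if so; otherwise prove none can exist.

17 and 20 are coprime, so 17s + 20t ranges over all of ℤ.
Dividing repeatedly: 20 = 1·17 + 3, 17 = 5·3 + 2, 3 = 1·2 + 1, 2 = 2·1 + 0.
Back-substituting, 1 = 3 − 1·2 = 3 − (17 − 5·3) = −17 + 6·3 = −17 + 6·(20 − 1·17) = 6·20 − 7·17; that is, 17·(-7) + 20·6 = 1.
Times 77: 17·(-539) + 20·462 = 77, so (-539, 462) solves it.
The general solution is s = -539 + 20k, t = 462 − 17k; taking k = 27 gives the smaller pair s = 1, t = 3.
Check: 17·1 + 20·3 = 17 + 60 = 77. ✓

s = 1, t = 3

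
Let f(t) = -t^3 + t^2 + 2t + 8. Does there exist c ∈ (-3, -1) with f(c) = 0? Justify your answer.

The endpoint values f(-3) = 38 and f(-1) = 8 are both positive. Claim: f(t) > 0 for every t in (-3, -1).
Shift to the endpoint -1: with t = -1 − u (0 < u < 2), one computes f(-1 − u) = u^3 + 4u^2 + 3u + 8.
The nonzero coefficients here are all positive, so for u > 0 every term is positive (or zero), and the constant term 8 is strictly positive.
Therefore f(t) > 0 throughout (-3, -1), and f has no zero there.

No.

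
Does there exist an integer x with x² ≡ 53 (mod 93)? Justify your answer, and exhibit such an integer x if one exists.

There is no such integer.

Reduce modulo 3, which divides 93: we would need x² ≡ 2 (mod 3).
Since (3 − x)² ≡ x² (mod 3), it suffices to square x = 0, 1, …, 1: the residues are 0, 1.
So the quadratic residues mod 3 are {0, 1}, and 2 is not among them.
Therefore x² ≡ 53 (mod 93) has no solution.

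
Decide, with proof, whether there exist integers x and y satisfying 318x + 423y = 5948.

No, no such integers exist.

Both 318 and 423 are divisible by gcd(318, 423) = 3, hence so is any combination 318x + 423y.
However 5948 leaves remainder 2 on division by 3.
So the equation is unsolvable over ℤ.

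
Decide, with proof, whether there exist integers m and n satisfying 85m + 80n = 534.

No, no such integers exist.

Both 85 and 80 are divisible by gcd(85, 80) = 5, hence so is any combination 85m + 80n.
But 534 = 5·106 + 4, so 5 ∤ 534.
So the equation is unsolvable over ℤ.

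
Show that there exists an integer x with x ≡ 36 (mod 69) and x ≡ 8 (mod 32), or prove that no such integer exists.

x = 1416

The moduli 69 and 32 are coprime, so by the Chinese Remainder Theorem a unique solution modulo 2208 exists.
Any solution of the first congruence is x = 36 + 69t; substituting into the second, 69t ≡ 8 − 36 ≡ 4 (mod 32).
69 ≡ 5 (mod 32), so this reads 5t ≡ 4 (mod 32). Since 5·13 = 65 = 2·32 + 1, the inverse of 5 mod 32 is 13.
Multiplying by 13: t ≡ 13·4 = 52 ≡ 20 (mod 32).
Taking t = 20 gives x = 36 + 69·20 = 1416.
Indeed 1416 ≡ 36 (mod 69) and 1416 ≡ 8 (mod 32).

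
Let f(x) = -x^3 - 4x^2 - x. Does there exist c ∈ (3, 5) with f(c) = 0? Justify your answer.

f(3) = -66 and f(5) = -230, both negative, so a sign-change argument is unavailable; we show f keeps this sign on the whole interval.
Substitute x = 3 + u, where 0 < u < 2 on the interval. Expanding, f(3 + u) = -u^3 - 13u^2 - 52u - 66.
The nonzero coefficients here are all negative, so for u > 0 every term is negative (or zero), and the constant term -66 is strictly negative.
Therefore f(x) < 0 throughout (3, 5), and f has no zero there.

No such root exists.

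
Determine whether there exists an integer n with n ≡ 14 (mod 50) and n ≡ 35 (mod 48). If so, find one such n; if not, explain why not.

Reduce both congruences modulo 2, which divides 50 and 48: they say n ≡ 14 (mod 2) and n ≡ 35 (mod 2).
However 14 ≡ 0 and 35 ≡ 1 (mod 2), and 0 ≠ 1.
Hence the system has no solution.

There is no such integer.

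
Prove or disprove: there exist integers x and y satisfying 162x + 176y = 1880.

x = 4, y = 7

Since gcd(162, 176) = 2 and 1880 = 2·940, Bézout's identity guarantees a solution.
Dividing through by 2 reduces the equation to 81x + 88y = 940.
Euclidean algorithm: 88 = 1·81 + 7, 81 = 11·7 + 4, 7 = 1·4 + 3, 4 = 1·3 + 1, 3 = 3·1 + 0.
Working back up the chain: 1 = 4 − 1·3 = 4 − (7 − 1·4) = −7 + 2·4 = −7 + 2·(81 − 11·7) = 2·81 − 23·7 = 2·81 − 23·(88 − 1·81) = −23·88 + 25·81. So 81·25 + 88·(-23) = 1.
Multiplying through by 940: x = 25·940 = 23500, y = (-23)·940 = -21620 is a solution.
Subtracting 267·88 from x and adding 267·81 to y gives the tidier solution (4, 7).
Indeed 162·4 + 176·7 = 648 + 1232 = 1880.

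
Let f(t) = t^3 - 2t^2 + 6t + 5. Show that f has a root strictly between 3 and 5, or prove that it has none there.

f(3) = 32 and f(5) = 110, both positive.
f'(t) = 3t^2 - 4t + 6 has discriminant (-4)² − 4·3·6 = -56 < 0, so f' has no real roots and is positive for every real t.
So f is strictly increasing; between 3 and 5 its values lie between f(3) = 32 and f(5) = 110, all positive. Therefore f has no root in (3, 5).

f has no root in that interval.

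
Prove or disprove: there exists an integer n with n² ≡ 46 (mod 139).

n = 121

Take n = 121. Then 121² = 14641 = 105·139 + 46, so 121² ≡ 46 (mod 139).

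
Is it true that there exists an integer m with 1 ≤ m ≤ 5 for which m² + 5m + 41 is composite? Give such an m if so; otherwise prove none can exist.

m = 2

At m = 2: 2² + 5·2 + 41 = 55 = 5·11, which is composite.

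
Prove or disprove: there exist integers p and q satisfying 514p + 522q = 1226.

p = 173, q = -168

Every value of 514p + 522q is a multiple of gcd(514, 522) = 2; since 2 ∣ 1226, solutions exist.
Dividing through by 2 reduces the equation to 257p + 261q = 613.
Dividing repeatedly: 261 = 1·257 + 4, 257 = 64·4 + 1, 4 = 4·1 + 0.
Back-substituting, 1 = 257 − 64·4 = 257 − 64·(261 − 1·257) = −64·261 + 65·257; that is, 257·65 + 261·(-64) = 1.
Times 613: 257·39845 + 261·(-39232) = 613, so (39845, -39232) solves it.
The general solution is p = 39845 + 261k, q = -39232 − 257k; taking k = -152 gives the smaller pair p = 173, q = -168.
Indeed 514·173 + 522·(-168) = 88922 − 87696 = 1226.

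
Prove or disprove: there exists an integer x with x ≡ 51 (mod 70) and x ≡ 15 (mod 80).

gcd(70, 80) = 10. If x ≡ 51 (mod 70) and x ≡ 15 (mod 80), then x ≡ 51 (mod 10) and x ≡ 15 (mod 10).
But 51 mod 10 = 1 while 15 mod 10 = 5, a contradiction.
Hence the system has no solution.

No, no such integer exists.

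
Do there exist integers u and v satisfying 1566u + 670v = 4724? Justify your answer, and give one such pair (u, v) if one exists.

u = 264, v = -610

Since gcd(1566, 670) = 2 and 4724 = 2·2362, Bézout's identity guarantees a solution.
Dividing through by 2 reduces the equation to 783u + 335v = 2362.
Euclidean algorithm: 783 = 2·335 + 113, 335 = 2·113 + 109, 113 = 1·109 + 4, 109 = 27·4 + 1, 4 = 4·1 + 0.
Working back up the chain: 1 = 109 − 27·4 = 109 − 27·(113 − 1·109) = −27·113 + 28·109 = −27·113 + 28·(335 − 2·113) = 28·335 − 83·113 = 28·335 − 83·(783 − 2·335) = −83·783 + 194·335. So 783·(-83) + 335·194 = 1.
Times 2362: 783·(-196046) + 335·458228 = 2362, so (-196046, 458228) solves it.
Adding 586·335 to u and subtracting 586·783 from v gives the tidier solution (264, -610).
Check: 1566·264 + 670·(-610) = 413424 − 408700 = 4724. ✓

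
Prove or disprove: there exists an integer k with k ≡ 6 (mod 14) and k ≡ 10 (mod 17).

k = 146

Since 14 and 17 share no common factor, CRT says the pair of congruences has a solution (unique mod 238).
Write k = 6 + 14t and require 6 + 14t ≡ 10 (mod 17), i.e. 14t ≡ 4 (mod 17).
Invert 14 mod 17 by the Euclidean algorithm: 17 = 1·14 + 3, 14 = 4·3 + 2, 3 = 1·2 + 1, 2 = 2·1 + 0; back-substituting, 1 = 3 − 1·2 = 3 − (14 − 4·3) = −14 + 5·3 = −14 + 5·(17 − 1·14) = 5·17 − 6·14. Hence 14·(-6) ≡ 1, so 14⁻¹ ≡ -6 ≡ 11 (mod 17).
Multiplying by 11: t ≡ 11·4 = 44 ≡ 10 (mod 17).
Taking t = 10 gives k = 6 + 14·10 = 146.
Indeed 146 ≡ 6 (mod 14) and 146 ≡ 10 (mod 17).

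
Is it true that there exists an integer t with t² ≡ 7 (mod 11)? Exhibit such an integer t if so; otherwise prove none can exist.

Squares mod 11 repeat after t = 5 (as (−t)² = t²); for t = 0..5 they are 0, 1, 4, 9, 5, 3.
The set of squares mod 11 is therefore {0, 1, 3, 4, 5, 9}, which does not contain 7.
Therefore t² ≡ 7 (mod 11) has no solution.

No, no such integer exists.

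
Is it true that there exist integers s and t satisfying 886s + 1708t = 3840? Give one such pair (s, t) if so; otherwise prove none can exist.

gcd(886, 1708) = 2, and 2 divides 3840, so integer solutions exist.
Dividing through by 2 reduces the equation to 443s + 854t = 1920.
Dividing repeatedly: 854 = 1·443 + 411, 443 = 1·411 + 32, 411 = 12·32 + 27, 32 = 1·27 + 5, 27 = 5·5 + 2, 5 = 2·2 + 1, 2 = 2·1 + 0.
Unwinding: 1 = 5 − 2·2 = 5 − 2·(27 − 5·5) = −2·27 + 11·5 = −2·27 + 11·(32 − 1·27) = 11·32 − 13·27 = 11·32 − 13·(411 − 12·32) = −13·411 + 167·32 = −13·411 + 167·(443 − 1·411) = 167·443 − 180·411 = 167·443 − 180·(854 − 1·443) = −180·854 + 347·443, i.e. 443·347 + 854·(-180) = 1.
Multiplying through by 1920: s = 347·1920 = 666240, t = (-180)·1920 = -345600 is a solution.
Subtracting 780·854 from s and adding 780·443 to t gives the tidier solution (120, -60).
Check: 886·120 + 1708·(-60) = 106320 − 102480 = 3840. ✓

s = 120, t = -60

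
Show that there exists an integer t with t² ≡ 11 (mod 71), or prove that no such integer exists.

No such integer exists.

71 is prime, so by Euler's criterion 11 is a square mod 71 iff 11^((71−1)/2) = 11^35 ≡ 1 (mod 71).
Squaring successively (mod 71): 11^2 = 121 ≡ 50; 11^4 ≡ 50² = 2500 ≡ 15; 11^8 ≡ 15² = 225 ≡ 12; 11^16 ≡ 12² = 144 ≡ 2; 11^32 ≡ 2² = 4 ≡ 4.
Since 35 = 32 + 2 + 1, 11^35 ≡ 4 · 50 · 11; multiplying out mod 71: 4·50 = 200 ≡ 58, then 58·11 = 638 ≡ 70. Thus 11^35 ≡ 70 ≡ −1 (mod 71).
By Euler's criterion 11 is a quadratic non-residue mod 71: no t satisfies t² ≡ 11 (mod 71).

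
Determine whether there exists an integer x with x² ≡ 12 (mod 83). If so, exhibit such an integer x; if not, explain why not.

x = 57 works: 57² = 3249, and 3249 − 12 = 3237 = 39·83.

x = 57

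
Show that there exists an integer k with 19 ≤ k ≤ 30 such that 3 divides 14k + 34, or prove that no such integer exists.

k = 19 works, since 14·19 + 34 = 300 = 100·3.

k = 19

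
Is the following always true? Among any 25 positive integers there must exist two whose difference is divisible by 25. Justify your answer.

No; for instance {35, 36, 37, 38, 39, 40, 41, 42, 43, 44, 45, 46, 47, 48, 49, 50, 51, 52, 53, 54, 55, 56, 57, 58, 59} is a counterexample.

Take the 25 consecutive integers 35, 36, …, 59: their residues mod 25 are all distinct because 25 ≤ 25.
The differences between them range over 1, …, 24, none of which is divisible by 25.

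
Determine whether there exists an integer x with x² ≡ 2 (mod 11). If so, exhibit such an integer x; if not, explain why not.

No such integer exists.

Since (11 − x)² ≡ x² (mod 11), it suffices to square x = 0, 1, …, 5: the residues are 0, 1, 4, 9, 5, 3.
The set of squares mod 11 is therefore {0, 1, 3, 4, 5, 9}, which does not contain 2.
Hence no integer x has x² ≡ 2 (mod 11).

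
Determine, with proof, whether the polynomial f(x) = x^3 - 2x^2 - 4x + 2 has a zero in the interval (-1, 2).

Such a root exists.

f(-1) = 3 and f(2) = -6, which have opposite signs.
Since f is a polynomial it is continuous on [-1, 2].
By the Intermediate Value Theorem f must vanish at some point of (-1, 2).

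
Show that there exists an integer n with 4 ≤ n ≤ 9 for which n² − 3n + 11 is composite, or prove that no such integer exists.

At n = 5: 5² − 3·5 + 11 = 21 = 3·7, which is composite.

n = 5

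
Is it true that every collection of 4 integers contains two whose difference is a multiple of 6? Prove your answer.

No; for instance {18, 19, 20, 21} is a counterexample.

Take the 4 consecutive integers 18, 19, 20, 21: their residues mod 6 are all distinct because 4 ≤ 6.
No two share a residue, so no pair has difference divisible by 6; the claim fails for this set.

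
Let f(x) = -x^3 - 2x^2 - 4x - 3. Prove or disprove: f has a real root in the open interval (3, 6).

f(3) = -60 and f(6) = -315, both negative.
f'(x) = -3x^2 - 4x - 4 has discriminant (-4)² − 4·(-3)·(-4) = -32 < 0, so f' has no real roots and is negative for every real x.
Hence f is strictly decreasing on ℝ, and in particular on [3, 6]. A strictly monotone function with same-sign endpoint values stays negative on the whole interval, so f has no zero in (3, 6).

No such root exists.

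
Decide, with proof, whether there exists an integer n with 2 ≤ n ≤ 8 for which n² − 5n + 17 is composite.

There is no such integer n in that range.

The values for n = 2, 3, …, 8 are 11, 11, 13, 17, 23, 31, 41, and each of these is prime.
So no value in the range makes the expression composite.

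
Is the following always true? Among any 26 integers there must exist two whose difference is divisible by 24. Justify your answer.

Partition the integers by their residue mod 24; there are 24 classes.
With 26 integers and only 24 classes, the pigeonhole principle forces two of them, say a and b, into the same class.
Equal remainders mean a − b ≡ 0 (mod 24), so 24 divides their difference.

Yes, this is always true.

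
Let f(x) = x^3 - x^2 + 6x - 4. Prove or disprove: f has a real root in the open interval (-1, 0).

f has no root in that interval.

f(-1) = -12 and f(0) = -4, both negative.
The derivative f'(x) = 3x^2 - 2x + 6 is a quadratic with discriminant (-2)² − 4·3·6 = -68 < 0; it never vanishes, so it is always positive (sign of the leading coefficient).
Hence f is strictly increasing on ℝ, and in particular on [-1, 0]. A strictly monotone function with same-sign endpoint values stays negative on the whole interval, so f has no zero in (-1, 0).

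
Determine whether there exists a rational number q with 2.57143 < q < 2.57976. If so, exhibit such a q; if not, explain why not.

q = 49/19

Look for a denominator N such that an integer falls strictly between N·2.57143 and N·2.57976. N = 19 works: 19·2.57143 = 48.85717 < 49 < 49.01544 = 19·2.57976.
So q = 49/19 works: it is a ratio of integers, and dividing 19·2.57143 < 49 < 19·2.57976 through by 19 gives 2.57143 < 49/19 < 2.57976.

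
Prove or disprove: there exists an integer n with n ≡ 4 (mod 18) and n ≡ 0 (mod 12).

No such integer exists.

Reduce both congruences modulo 6, which divides 18 and 12: they say n ≡ 4 (mod 6) and n ≡ 0 (mod 6).
However 4 ≡ 4 and 0 ≡ 0 (mod 6), and 4 ≠ 0.
Therefore no such n exists.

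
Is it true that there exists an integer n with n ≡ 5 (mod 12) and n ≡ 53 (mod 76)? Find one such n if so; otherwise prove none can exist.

Here gcd(12, 76) = 4, and both 5 and 53 leave remainder 1 mod 4, so the system is consistent.
List candidates n ≡ 5 (mod 12): 5, 17, 29, 41, 53. Modulo 76 these are 5, 17, 29, 41, 53; 53 gives 53 as required.
Indeed 53 ≡ 5 (mod 12) and 53 ≡ 53 (mod 76).

n = 53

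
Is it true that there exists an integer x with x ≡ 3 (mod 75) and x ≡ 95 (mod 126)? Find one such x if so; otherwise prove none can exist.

No, no such integer exists.

gcd(75, 126) = 3. If x ≡ 3 (mod 75) and x ≡ 95 (mod 126), then x ≡ 3 (mod 3) and x ≡ 95 (mod 3).
But 3 mod 3 = 0 while 95 mod 3 = 2, a contradiction.
So no integer satisfies both congruences.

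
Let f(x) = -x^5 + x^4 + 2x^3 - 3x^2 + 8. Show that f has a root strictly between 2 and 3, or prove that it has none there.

The endpoint values f(2) = -4 and f(3) = -127 are both negative. Claim: f(x) < 0 for every x in (2, 3).
Shift to the endpoint 2: with x = 2 + u (0 < u < 1), one computes f(2 + u) = -u^5 - 9u^4 - 30u^3 - 47u^2 - 36u - 4.
All 6 nonzero coefficients of this polynomial in u are negative; hence for u > 0 the value is a sum of negative terms (the constant -4 among them).
So f is strictly negative on (2, 3); no root exists in the interval.

No.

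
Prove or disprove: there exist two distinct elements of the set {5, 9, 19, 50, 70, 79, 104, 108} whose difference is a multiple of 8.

Two integers differ by a multiple of 8 exactly when they have the same residue mod 8. The residues are 5↦5, 9↦1, 19↦3, 50↦2, 70↦6, 79↦7, 104↦0, 108↦4.
No residue repeats among the 8 elements, so no pair has difference ≡ 0 (mod 8).

No, no such pair exists.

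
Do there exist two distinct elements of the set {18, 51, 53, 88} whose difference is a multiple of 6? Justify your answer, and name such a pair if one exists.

Residues mod 6: 18↦0, 51↦3, 53↦5, 88↦4.
All 4 residues are distinct, so no two elements differ by a multiple of 6.

No such pair exists.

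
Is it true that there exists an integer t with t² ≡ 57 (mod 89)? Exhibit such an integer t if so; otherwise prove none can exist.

t = 18 works: 18² = 324, and 324 − 57 = 267 = 3·89.

t = 18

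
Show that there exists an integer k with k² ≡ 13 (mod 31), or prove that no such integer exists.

Apply Euler's criterion with the prime 31: 13 is a quadratic residue iff 13^15 ≡ 1 (mod 31), and a non-residue iff it is ≡ −1.
Repeated squaring mod 31: 13^2 = 169 ≡ 14; 13^4 ≡ 14² = 196 ≡ 10; 13^8 ≡ 10² = 100 ≡ 7.
Since 15 = 8 + 4 + 2 + 1, 13^15 ≡ 7 · 10 · 14 · 13; multiplying out mod 31: 7·10 = 70 ≡ 8, then 8·14 = 112 ≡ 19, then 19·13 = 247 ≡ 30. Thus 13^15 ≡ 30 ≡ −1 (mod 31).
By Euler's criterion 13 is a quadratic non-residue mod 31: no k satisfies k² ≡ 13 (mod 31).

No, no such integer exists.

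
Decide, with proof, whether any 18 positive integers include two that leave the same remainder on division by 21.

Try 18 consecutive integers, 47, 48, …, 64. Their remainders mod 21 are 5, 6, 7, 8, 9, 10, 11, 12, 13, 14, 15, 16, 17, 18, 19, 20, 0, 1 — pairwise different, as any 18 ≤ 21 consecutive integers have distinct residues.
So no two of them leave the same remainder on division by 21; the claim fails for this set.

No; for instance {47, 48, 49, 50, 51, 52, 53, 54, 55, 56, 57, 58, 59, 60, 61, 62, 63, 64} is a counterexample.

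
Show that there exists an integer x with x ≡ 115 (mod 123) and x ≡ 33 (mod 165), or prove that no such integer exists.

No, no such integer exists.

gcd(123, 165) = 3. If x ≡ 115 (mod 123) and x ≡ 33 (mod 165), then x ≡ 115 (mod 3) and x ≡ 33 (mod 3).
However 115 ≡ 1 and 33 ≡ 0 (mod 3), and 1 ≠ 0.
So no integer satisfies both congruences.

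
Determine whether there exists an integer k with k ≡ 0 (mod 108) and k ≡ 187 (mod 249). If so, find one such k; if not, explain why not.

Reduce both congruences modulo 3, which divides 108 and 249: they say k ≡ 0 (mod 3) and k ≡ 187 (mod 3).
But 0 mod 3 = 0 while 187 mod 3 = 1, a contradiction.
Hence the system has no solution.

No, no such integer exists.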